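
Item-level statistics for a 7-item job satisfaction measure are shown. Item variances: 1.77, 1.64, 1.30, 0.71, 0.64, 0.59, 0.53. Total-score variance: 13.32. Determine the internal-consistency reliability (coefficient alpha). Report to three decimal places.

ΣVar(i) = 1.77 + 1.64 + 1.30 + 0.71 + 0.64 + 0.59 + 0.53 = 7.18
α = (k/(k−1))·(1 − ΣVar(i)/σ²_total) = (7/6)·(1 − 7.18/13.32) = 0.538

coefficient alpha = 0.538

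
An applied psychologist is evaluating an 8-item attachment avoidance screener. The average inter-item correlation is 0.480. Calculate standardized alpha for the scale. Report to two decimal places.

Standardized α = k·r̄ / (1 + (k−1)·r̄) = 8 × 0.480 / (1 + 7 × 0.480)
  = 3.8400 / 4.3600 = 0.88

standardized alpha = 0.88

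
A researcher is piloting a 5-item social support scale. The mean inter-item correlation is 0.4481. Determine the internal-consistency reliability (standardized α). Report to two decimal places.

Standardized α = k·r̄ / (1 + (k−1)·r̄) = 5 × 0.4481 / (1 + 4 × 0.4481)
  = 2.2405 / 2.7924 = 0.80

α = 0.80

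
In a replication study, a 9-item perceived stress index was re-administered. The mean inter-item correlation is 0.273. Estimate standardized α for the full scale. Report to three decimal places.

α = 0.772

Standardized α = k·r̄ / (1 + (k−1)·r̄) = 9 × 0.273 / (1 + 8 × 0.273)
  = 2.4570 / 3.1840 = 0.772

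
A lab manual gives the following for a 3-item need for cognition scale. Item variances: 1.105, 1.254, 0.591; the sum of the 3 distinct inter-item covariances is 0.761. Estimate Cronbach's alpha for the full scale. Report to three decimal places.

Σσ²ᵢ = 1.105 + 1.254 + 0.591 = 2.950
Sum of distinct covariances = 0.761
σ²_total = Σσ²ᵢ + 2·Σcov = 2.950 + 2 × 0.761 = 4.472
α = (3/2)·(1 − 2.950/4.472) = 0.511

α = 0.511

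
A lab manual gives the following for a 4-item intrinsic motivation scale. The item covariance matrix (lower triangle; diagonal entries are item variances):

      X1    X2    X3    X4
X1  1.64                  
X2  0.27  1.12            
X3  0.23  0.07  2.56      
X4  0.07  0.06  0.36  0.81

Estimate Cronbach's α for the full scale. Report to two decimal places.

sum of item variances = 1.64 + 1.12 + 2.56 + 0.81 = 6.13
Σ_{i<j} σ_ij = 1.06
Var(T) = 6.13 + 2 × 1.06 = 8.25
α = (k/(k−1))·(1 − sum of item variances/Var(T)) = (4/3)·(1 − 6.13/8.25) = 0.34

α = 0.34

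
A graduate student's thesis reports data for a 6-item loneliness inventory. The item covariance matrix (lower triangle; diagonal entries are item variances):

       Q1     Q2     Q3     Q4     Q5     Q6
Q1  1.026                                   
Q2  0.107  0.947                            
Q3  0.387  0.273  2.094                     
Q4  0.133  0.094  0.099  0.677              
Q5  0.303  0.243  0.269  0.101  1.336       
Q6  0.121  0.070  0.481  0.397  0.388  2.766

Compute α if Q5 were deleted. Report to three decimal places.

α = 0.457

Remaining items: Q1, Q2, Q3, Q4, Q6 (k = 5).
Σσ²ᵢ = 1.026 + 0.947 + 2.094 + 0.677 + 2.766 = 7.510
total variance = 7.510 + 2 × 2.162 = 11.834
α (item deleted) = (5/4)·(1 − 7.510/11.834) = 0.457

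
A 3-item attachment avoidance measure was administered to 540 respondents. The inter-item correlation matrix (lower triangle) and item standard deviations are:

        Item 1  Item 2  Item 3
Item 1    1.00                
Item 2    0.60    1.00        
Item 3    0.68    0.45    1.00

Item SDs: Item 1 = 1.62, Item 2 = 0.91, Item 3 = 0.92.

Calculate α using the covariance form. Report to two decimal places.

Σσ²ᵢ = 1.62² + 0.91² + 0.92² = 4.2989
Covariances σ_ij = r_ij · s_i · s_j:
  σ(Item 1,Item 2) = 0.60 × 1.62 × 0.91 = 0.8845
  σ(Item 1,Item 3) = 0.68 × 1.62 × 0.92 = 1.0135
  σ(Item 2,Item 3) = 0.45 × 0.91 × 0.92 = 0.3767
σ²_T = Σσ²ᵢ + 2·Σσ_ij = 4.2989 + 2 × 2.2747 = 8.8483
α = (3/2)·(1 − 4.2989/8.8483) = 0.77

α = 0.77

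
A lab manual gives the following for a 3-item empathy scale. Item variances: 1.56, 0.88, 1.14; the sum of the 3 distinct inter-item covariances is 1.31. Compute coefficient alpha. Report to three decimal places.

α = 0.634

Σσᵢ² = 1.56 + 0.88 + 1.14 = 3.58
Sum of distinct covariances = 1.31
total variance = Σσᵢ² + 2·Σcov = 3.58 + 2 × 1.31 = 6.20
α = (3/2)·(1 − 3.58/6.20) = 0.634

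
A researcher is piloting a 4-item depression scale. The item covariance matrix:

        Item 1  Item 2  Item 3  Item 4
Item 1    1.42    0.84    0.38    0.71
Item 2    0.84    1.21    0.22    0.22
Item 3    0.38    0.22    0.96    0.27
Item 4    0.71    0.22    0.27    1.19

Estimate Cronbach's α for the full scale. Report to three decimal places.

Cronbach's α = 0.700

sum of item variances = 1.42 + 1.21 + 0.96 + 1.19 = 4.78
Σ_{i<j} σ_ij = 2.64
total variance = 4.78 + 2 × 2.64 = 10.06
α = (k/(k−1))·(1 − sum of item variances/total variance) = (4/3)·(1 − 4.78/10.06) = 0.700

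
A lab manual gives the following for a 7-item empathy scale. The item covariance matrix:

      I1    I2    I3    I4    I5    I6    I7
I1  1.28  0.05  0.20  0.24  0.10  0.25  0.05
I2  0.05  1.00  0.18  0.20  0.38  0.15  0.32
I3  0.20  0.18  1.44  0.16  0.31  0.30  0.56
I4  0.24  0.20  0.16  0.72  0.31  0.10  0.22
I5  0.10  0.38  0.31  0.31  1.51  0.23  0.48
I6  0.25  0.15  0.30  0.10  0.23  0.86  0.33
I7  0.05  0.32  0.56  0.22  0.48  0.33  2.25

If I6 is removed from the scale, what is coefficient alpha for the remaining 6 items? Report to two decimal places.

α = 0.57

Remaining items: I1, I2, I3, I4, I5, I7 (k = 6).
Σσ²ᵢ = 1.28 + 1.00 + 1.44 + 0.72 + 1.51 + 2.25 = 8.20
Var(T) = 8.20 + 2 × 3.76 = 15.72
α (item deleted) = (6/5)·(1 − 8.20/15.72) = 0.57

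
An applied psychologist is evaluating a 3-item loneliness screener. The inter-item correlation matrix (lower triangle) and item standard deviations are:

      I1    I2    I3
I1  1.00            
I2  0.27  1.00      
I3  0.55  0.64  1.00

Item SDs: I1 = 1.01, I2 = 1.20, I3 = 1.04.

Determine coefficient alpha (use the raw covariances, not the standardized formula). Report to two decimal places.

α = 0.74

Σσ²ᵢ = 1.01² + 1.20² + 1.04² = 3.5417
Covariances σ_ij = r_ij · s_i · s_j:
  σ(I1,I2) = 0.27 × 1.01 × 1.20 = 0.3272
  σ(I1,I3) = 0.55 × 1.01 × 1.04 = 0.5777
  σ(I2,I3) = 0.64 × 1.20 × 1.04 = 0.7987
σ²_T = Σσ²ᵢ + 2·Σσ_ij = 3.5417 + 2 × 1.7036 = 6.9489
α = (3/2)·(1 − 3.5417/6.9489) = 0.74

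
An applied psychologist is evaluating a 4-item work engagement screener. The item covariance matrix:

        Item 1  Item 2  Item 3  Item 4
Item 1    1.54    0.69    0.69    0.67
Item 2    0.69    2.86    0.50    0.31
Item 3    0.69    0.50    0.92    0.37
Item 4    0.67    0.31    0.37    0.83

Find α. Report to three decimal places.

Σσ²ᵢ = 1.54 + 2.86 + 0.92 + 0.83 = 6.15
Sum of off-diagonal covariances = 3.23
σ²_total = 6.15 + 2 × 3.23 = 12.61
α = (k/(k−1))·(1 − Σσ²ᵢ/σ²_total) = (4/3)·(1 − 6.15/12.61) = 0.683

α = 0.683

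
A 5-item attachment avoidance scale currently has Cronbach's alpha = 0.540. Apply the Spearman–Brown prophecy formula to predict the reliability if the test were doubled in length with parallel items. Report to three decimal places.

predicted reliability = 0.701

Length factor m = 2
α' = m·α / (1 + (m−1)·α)
   = 2 × 0.540 / (1 + (2 − 1) × 0.540)
   = 1.0800 / 1.5400 = 0.701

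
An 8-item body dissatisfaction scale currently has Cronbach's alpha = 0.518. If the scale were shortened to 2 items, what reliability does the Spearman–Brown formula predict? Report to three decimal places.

Length factor m = 2/8 = 0.2500
α' = m·α / (1 − (1−m)·α)
   = 2/8 × 0.518 / (1 − (1 − 2/8) × 0.518)
   = 0.1295 / 0.6115 = 0.212

predicted reliability = 0.212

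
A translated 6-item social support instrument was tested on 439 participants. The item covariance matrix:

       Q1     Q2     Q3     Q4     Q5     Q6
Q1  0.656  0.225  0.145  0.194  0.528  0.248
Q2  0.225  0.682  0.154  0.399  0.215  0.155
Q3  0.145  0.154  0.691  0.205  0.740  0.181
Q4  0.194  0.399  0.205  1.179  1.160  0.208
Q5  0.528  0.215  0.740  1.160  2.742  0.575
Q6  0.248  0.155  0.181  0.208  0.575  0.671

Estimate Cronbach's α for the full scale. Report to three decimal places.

α = 0.740

sum of item variances = 0.656 + 0.682 + 0.691 + 1.179 + 2.742 + 0.671 = 6.621
Sum of the distinct covariances = 5.332
total variance = 6.621 + 2 × 5.332 = 17.285
α = (k/(k−1))·(1 − sum of item variances/total variance) = (6/5)·(1 − 6.621/17.285) = 0.740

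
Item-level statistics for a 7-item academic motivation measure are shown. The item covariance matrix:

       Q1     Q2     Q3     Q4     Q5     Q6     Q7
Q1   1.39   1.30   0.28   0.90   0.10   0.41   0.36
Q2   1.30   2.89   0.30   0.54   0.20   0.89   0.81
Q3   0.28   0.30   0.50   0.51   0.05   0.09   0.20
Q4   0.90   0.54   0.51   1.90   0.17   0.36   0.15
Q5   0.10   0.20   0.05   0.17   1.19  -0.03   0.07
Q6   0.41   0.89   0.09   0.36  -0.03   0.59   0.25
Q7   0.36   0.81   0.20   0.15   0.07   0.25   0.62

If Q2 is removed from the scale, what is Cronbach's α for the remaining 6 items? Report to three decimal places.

Cronbach's α = 0.667

Remaining items: Q1, Q3, Q4, Q5, Q6, Q7 (k = 6).
sum of item variances = 1.39 + 0.50 + 1.90 + 1.19 + 0.59 + 0.62 = 6.19
σ²_total = 6.19 + 2 × 3.87 = 13.93
α (item deleted) = (6/5)·(1 − 6.19/13.93) = 0.667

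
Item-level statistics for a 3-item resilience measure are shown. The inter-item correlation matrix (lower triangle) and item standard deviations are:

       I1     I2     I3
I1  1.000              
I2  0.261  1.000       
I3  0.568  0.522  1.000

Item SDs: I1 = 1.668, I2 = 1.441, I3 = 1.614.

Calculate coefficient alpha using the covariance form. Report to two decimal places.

Σσ²ᵢ = 1.668² + 1.441² + 1.614² = 7.4637
Covariances σ_ij = r_ij · s_i · s_j:
  σ(I1,I2) = 0.261 × 1.668 × 1.441 = 0.6273
  σ(I1,I3) = 0.568 × 1.668 × 1.614 = 1.5291
  σ(I2,I3) = 0.522 × 1.441 × 1.614 = 1.2141
σ²_T = Σσ²ᵢ + 2·Σσ_ij = 7.4637 + 2 × 3.3705 = 14.2047
α = (3/2)·(1 − 7.4637/14.2047) = 0.71

α = 0.71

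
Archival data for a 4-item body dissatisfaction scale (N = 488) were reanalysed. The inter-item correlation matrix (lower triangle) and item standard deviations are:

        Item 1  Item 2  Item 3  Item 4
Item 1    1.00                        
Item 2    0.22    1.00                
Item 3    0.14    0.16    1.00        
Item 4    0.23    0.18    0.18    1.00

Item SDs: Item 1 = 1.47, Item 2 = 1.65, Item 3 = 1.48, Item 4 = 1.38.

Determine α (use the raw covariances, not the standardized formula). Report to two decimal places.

Σσ²ᵢ = 1.47² + 1.65² + 1.48² + 1.38² = 8.9782
Covariances σ_ij = r_ij · s_i · s_j:
  σ(Item 1,Item 2) = 0.22 × 1.47 × 1.65 = 0.5336
  σ(Item 1,Item 3) = 0.14 × 1.47 × 1.48 = 0.3046
  σ(Item 1,Item 4) = 0.23 × 1.47 × 1.38 = 0.4666
  σ(Item 2,Item 3) = 0.16 × 1.65 × 1.48 = 0.3907
  σ(Item 2,Item 4) = 0.18 × 1.65 × 1.38 = 0.4099
  σ(Item 3,Item 4) = 0.18 × 1.48 × 1.38 = 0.3676
σ²_T = Σσ²ᵢ + 2·Σσ_ij = 8.9782 + 2 × 2.4730 = 13.9242
α = (4/3)·(1 − 8.9782/13.9242) = 0.47

α = 0.47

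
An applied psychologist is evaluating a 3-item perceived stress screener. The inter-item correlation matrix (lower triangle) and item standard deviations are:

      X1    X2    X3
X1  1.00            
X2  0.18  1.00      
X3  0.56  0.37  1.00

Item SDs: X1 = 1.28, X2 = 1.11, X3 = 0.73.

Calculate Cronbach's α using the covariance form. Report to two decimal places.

Σσ²ᵢ = 1.28² + 1.11² + 0.73² = 3.4034
Covariances σ_ij = r_ij · s_i · s_j:
  σ(X1,X2) = 0.18 × 1.28 × 1.11 = 0.2557
  σ(X1,X3) = 0.56 × 1.28 × 0.73 = 0.5233
  σ(X2,X3) = 0.37 × 1.11 × 0.73 = 0.2998
σ²_T = Σσ²ᵢ + 2·Σσ_ij = 3.4034 + 2 × 1.0788 = 5.5610
α = (3/2)·(1 − 3.4034/5.5610) = 0.58

Cronbach's α = 0.58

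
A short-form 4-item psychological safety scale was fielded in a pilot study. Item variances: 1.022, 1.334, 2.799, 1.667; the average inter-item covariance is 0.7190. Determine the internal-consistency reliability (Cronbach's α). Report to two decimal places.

Cronbach's α = 0.74

sum of item variances = 1.022 + 1.334 + 2.799 + 1.667 = 6.822
Sum of the 6 distinct covariances = 6 × 0.7190 = 4.3140
σ²_T = sum of item variances + 2·Σcov = 6.822 + 2 × 4.3140 = 15.4500
α = (4/3)·(1 − 6.822/15.4500) = 0.74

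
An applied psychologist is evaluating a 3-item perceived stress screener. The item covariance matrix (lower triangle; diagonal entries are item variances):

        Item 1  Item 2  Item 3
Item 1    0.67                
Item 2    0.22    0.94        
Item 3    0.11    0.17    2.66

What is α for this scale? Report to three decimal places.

Σσ²ᵢ = 0.67 + 0.94 + 2.66 = 4.27
Sum of the distinct covariances = 0.50
Var(T) = 4.27 + 2 × 0.50 = 5.27
α = (k/(k−1))·(1 − Σσ²ᵢ/Var(T)) = (3/2)·(1 − 4.27/5.27) = 0.285

α = 0.285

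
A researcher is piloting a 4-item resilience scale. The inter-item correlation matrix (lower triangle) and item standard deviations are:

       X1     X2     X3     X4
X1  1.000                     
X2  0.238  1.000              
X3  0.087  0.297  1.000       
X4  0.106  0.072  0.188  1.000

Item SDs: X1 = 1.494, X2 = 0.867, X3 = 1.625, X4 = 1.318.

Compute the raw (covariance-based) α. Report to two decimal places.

Σσ²ᵢ = 1.494² + 0.867² + 1.625² + 1.318² = 7.3615
Covariances σ_ij = r_ij · s_i · s_j:
  σ(X1,X2) = 0.238 × 1.494 × 0.867 = 0.3083
  σ(X1,X3) = 0.087 × 1.494 × 1.625 = 0.2112
  σ(X1,X4) = 0.106 × 1.494 × 1.318 = 0.2087
  σ(X2,X3) = 0.297 × 0.867 × 1.625 = 0.4184
  σ(X2,X4) = 0.072 × 0.867 × 1.318 = 0.0823
  σ(X3,X4) = 0.188 × 1.625 × 1.318 = 0.4026
σ²_T = Σσ²ᵢ + 2·Σσ_ij = 7.3615 + 2 × 1.6315 = 10.6245
α = (4/3)·(1 − 7.3615/10.6245) = 0.41

α = 0.41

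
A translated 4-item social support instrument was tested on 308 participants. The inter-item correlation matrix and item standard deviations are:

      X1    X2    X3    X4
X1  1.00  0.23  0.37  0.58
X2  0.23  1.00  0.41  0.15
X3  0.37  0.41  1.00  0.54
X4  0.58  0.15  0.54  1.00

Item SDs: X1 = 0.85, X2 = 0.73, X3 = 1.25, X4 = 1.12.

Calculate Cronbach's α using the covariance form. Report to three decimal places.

Σσ²ᵢ = 0.85² + 0.73² + 1.25² + 1.12² = 4.0723
Covariances σ_ij = r_ij · s_i · s_j:
  σ(X1,X2) = 0.23 × 0.85 × 0.73 = 0.1427
  σ(X1,X3) = 0.37 × 0.85 × 1.25 = 0.3931
  σ(X1,X4) = 0.58 × 0.85 × 1.12 = 0.5522
  σ(X2,X3) = 0.41 × 0.73 × 1.25 = 0.3741
  σ(X2,X4) = 0.15 × 0.73 × 1.12 = 0.1226
  σ(X3,X4) = 0.54 × 1.25 × 1.12 = 0.7560
σ²_T = Σσ²ᵢ + 2·Σσ_ij = 4.0723 + 2 × 2.3407 = 8.7537
α = (4/3)·(1 − 4.0723/8.7537) = 0.713

Cronbach's α = 0.713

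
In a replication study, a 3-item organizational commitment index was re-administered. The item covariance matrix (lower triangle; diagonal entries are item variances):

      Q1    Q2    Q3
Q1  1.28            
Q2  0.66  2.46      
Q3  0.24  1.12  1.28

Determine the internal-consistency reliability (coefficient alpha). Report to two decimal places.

Σσ²ᵢ = 1.28 + 2.46 + 1.28 = 5.02
Sum of the distinct covariances = 2.02
σ²_T = 5.02 + 2 × 2.02 = 9.06
α = (k/(k−1))·(1 − Σσ²ᵢ/σ²_T) = (3/2)·(1 − 5.02/9.06) = 0.67

coefficient alpha = 0.67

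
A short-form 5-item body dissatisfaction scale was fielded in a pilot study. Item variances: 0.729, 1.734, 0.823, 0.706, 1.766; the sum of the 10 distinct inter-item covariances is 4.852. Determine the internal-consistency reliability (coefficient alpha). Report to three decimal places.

Σσᵢ² = 0.729 + 1.734 + 0.823 + 0.706 + 1.766 = 5.758
Sum of distinct covariances = 4.852
total variance = Σσᵢ² + 2·Σcov = 5.758 + 2 × 4.852 = 15.462
α = (5/4)·(1 − 5.758/15.462) = 0.785

coefficient alpha = 0.785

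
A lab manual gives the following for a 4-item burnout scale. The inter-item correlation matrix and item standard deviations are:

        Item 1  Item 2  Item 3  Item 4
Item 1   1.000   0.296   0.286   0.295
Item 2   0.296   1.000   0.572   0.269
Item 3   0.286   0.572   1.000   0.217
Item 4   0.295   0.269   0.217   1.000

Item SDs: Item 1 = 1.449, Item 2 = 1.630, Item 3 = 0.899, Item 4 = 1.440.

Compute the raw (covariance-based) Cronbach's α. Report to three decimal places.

α = 0.632

Σσ²ᵢ = 1.449² + 1.630² + 0.899² + 1.440² = 7.6383
Covariances σ_ij = r_ij · s_i · s_j:
  σ(Item 1,Item 2) = 0.296 × 1.449 × 1.630 = 0.6991
  σ(Item 1,Item 3) = 0.286 × 1.449 × 0.899 = 0.3726
  σ(Item 1,Item 4) = 0.295 × 1.449 × 1.440 = 0.6155
  σ(Item 2,Item 3) = 0.572 × 1.630 × 0.899 = 0.8382
  σ(Item 2,Item 4) = 0.269 × 1.630 × 1.440 = 0.6314
  σ(Item 3,Item 4) = 0.217 × 0.899 × 1.440 = 0.2809
σ²_T = Σσ²ᵢ + 2·Σσ_ij = 7.6383 + 2 × 3.4377 = 14.5137
α = (4/3)·(1 − 7.6383/14.5137) = 0.632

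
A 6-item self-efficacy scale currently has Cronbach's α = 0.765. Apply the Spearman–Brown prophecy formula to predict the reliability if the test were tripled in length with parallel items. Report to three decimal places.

predicted reliability = 0.907

Length factor m = 3
α' = m·α / (1 + (m−1)·α)
   = 3 × 0.765 / (1 + (3 − 1) × 0.765)
   = 2.2950 / 2.5300 = 0.907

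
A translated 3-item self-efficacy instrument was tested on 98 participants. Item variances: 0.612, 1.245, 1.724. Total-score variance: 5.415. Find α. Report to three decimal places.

α = 0.508

Σσ²ᵢ = 0.612 + 1.245 + 1.724 = 3.581
α = (k/(k−1))·(1 − Σσ²ᵢ/σ²_T) = (3/2)·(1 − 3.581/5.415) = 0.508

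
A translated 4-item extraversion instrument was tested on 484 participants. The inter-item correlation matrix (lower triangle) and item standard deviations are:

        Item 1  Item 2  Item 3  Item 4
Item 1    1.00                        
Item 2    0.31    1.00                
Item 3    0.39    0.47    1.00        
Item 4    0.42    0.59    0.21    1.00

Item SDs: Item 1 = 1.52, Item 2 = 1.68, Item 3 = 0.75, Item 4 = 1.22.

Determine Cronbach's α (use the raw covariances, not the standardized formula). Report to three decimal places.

α = 0.703

Σσ²ᵢ = 1.52² + 1.68² + 0.75² + 1.22² = 7.1837
Covariances σ_ij = r_ij · s_i · s_j:
  σ(Item 1,Item 2) = 0.31 × 1.52 × 1.68 = 0.7916
  σ(Item 1,Item 3) = 0.39 × 1.52 × 0.75 = 0.4446
  σ(Item 1,Item 4) = 0.42 × 1.52 × 1.22 = 0.7788
  σ(Item 2,Item 3) = 0.47 × 1.68 × 0.75 = 0.5922
  σ(Item 2,Item 4) = 0.59 × 1.68 × 1.22 = 1.2093
  σ(Item 3,Item 4) = 0.21 × 0.75 × 1.22 = 0.1921
σ²_T = Σσ²ᵢ + 2·Σσ_ij = 7.1837 + 2 × 4.0086 = 15.2009
α = (4/3)·(1 − 7.1837/15.2009) = 0.703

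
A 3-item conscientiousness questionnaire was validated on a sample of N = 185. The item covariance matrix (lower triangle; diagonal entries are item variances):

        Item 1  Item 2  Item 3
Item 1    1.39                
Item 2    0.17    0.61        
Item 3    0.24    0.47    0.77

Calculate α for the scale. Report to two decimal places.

α = 0.58

sum of item variances = 1.39 + 0.61 + 0.77 = 2.77
Σ_{i<j} σ_ij = 0.88
σ²_T = 2.77 + 2 × 0.88 = 4.53
α = (k/(k−1))·(1 − sum of item variances/σ²_T) = (3/2)·(1 − 2.77/4.53) = 0.58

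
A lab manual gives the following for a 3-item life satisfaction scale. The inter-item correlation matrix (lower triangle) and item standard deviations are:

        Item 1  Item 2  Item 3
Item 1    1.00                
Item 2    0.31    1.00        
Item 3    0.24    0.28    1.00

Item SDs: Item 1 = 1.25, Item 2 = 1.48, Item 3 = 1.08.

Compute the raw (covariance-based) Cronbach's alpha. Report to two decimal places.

Cronbach's alpha = 0.53

Σσ²ᵢ = 1.25² + 1.48² + 1.08² = 4.9193
Covariances σ_ij = r_ij · s_i · s_j:
  σ(Item 1,Item 2) = 0.31 × 1.25 × 1.48 = 0.5735
  σ(Item 1,Item 3) = 0.24 × 1.25 × 1.08 = 0.3240
  σ(Item 2,Item 3) = 0.28 × 1.48 × 1.08 = 0.4476
σ²_T = Σσ²ᵢ + 2·Σσ_ij = 4.9193 + 2 × 1.3451 = 7.6095
α = (3/2)·(1 − 4.9193/7.6095) = 0.53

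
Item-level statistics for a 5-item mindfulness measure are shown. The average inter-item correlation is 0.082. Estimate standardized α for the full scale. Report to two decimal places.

α = 0.31

Standardized α = k·r̄ / (1 + (k−1)·r̄) = 5 × 0.082 / (1 + 4 × 0.082)
  = 0.4100 / 1.3280 = 0.31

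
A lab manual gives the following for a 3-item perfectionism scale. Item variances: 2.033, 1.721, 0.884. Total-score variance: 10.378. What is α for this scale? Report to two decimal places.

sum of item variances = 2.033 + 1.721 + 0.884 = 4.638
α = (k/(k−1))·(1 − sum of item variances/σ²_total) = (3/2)·(1 − 4.638/10.378) = 0.83

α = 0.83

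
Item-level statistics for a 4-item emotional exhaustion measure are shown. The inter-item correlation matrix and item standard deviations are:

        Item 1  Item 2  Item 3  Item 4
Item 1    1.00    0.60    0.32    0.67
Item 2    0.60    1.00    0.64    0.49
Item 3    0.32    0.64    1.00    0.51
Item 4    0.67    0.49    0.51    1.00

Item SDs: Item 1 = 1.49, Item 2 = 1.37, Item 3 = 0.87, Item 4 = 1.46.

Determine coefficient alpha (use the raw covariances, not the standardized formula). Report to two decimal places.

Σσ²ᵢ = 1.49² + 1.37² + 0.87² + 1.46² = 6.9855
Covariances σ_ij = r_ij · s_i · s_j:
  σ(Item 1,Item 2) = 0.60 × 1.49 × 1.37 = 1.2248
  σ(Item 1,Item 3) = 0.32 × 1.49 × 0.87 = 0.4148
  σ(Item 1,Item 4) = 0.67 × 1.49 × 1.46 = 1.4575
  σ(Item 2,Item 3) = 0.64 × 1.37 × 0.87 = 0.7628
  σ(Item 2,Item 4) = 0.49 × 1.37 × 1.46 = 0.9801
  σ(Item 3,Item 4) = 0.51 × 0.87 × 1.46 = 0.6478
σ²_T = Σσ²ᵢ + 2·Σσ_ij = 6.9855 + 2 × 5.4878 = 17.9611
α = (4/3)·(1 − 6.9855/17.9611) = 0.81

coefficient alpha = 0.81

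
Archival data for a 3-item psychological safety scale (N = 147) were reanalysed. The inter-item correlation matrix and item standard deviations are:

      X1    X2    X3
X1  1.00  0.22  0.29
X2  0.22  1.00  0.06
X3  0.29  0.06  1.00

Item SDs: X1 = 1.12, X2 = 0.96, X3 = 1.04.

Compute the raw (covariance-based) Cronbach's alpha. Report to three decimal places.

α = 0.420

Σσ²ᵢ = 1.12² + 0.96² + 1.04² = 3.2576
Covariances σ_ij = r_ij · s_i · s_j:
  σ(X1,X2) = 0.22 × 1.12 × 0.96 = 0.2365
  σ(X1,X3) = 0.29 × 1.12 × 1.04 = 0.3378
  σ(X2,X3) = 0.06 × 0.96 × 1.04 = 0.0599
σ²_T = Σσ²ᵢ + 2·Σσ_ij = 3.2576 + 2 × 0.6342 = 4.5260
α = (3/2)·(1 − 3.2576/4.5260) = 0.420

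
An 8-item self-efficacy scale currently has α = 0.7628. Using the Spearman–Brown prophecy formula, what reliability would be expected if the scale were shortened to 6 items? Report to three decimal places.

Length factor m = 6/8 = 0.7500
α' = m·α / (1 − (1−m)·α)
   = 6/8 × 0.7628 / (1 − (1 − 6/8) × 0.7628)
   = 0.5721 / 0.8093 = 0.707

predicted reliability = 0.707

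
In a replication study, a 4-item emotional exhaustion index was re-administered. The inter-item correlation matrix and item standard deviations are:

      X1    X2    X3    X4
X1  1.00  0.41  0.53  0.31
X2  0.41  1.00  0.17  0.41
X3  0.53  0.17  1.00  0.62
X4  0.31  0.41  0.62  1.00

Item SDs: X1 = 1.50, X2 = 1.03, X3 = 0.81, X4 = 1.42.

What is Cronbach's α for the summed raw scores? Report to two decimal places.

Cronbach's α = 0.71

Σσ²ᵢ = 1.50² + 1.03² + 0.81² + 1.42² = 5.9834
Covariances σ_ij = r_ij · s_i · s_j:
  σ(X1,X2) = 0.41 × 1.50 × 1.03 = 0.6334
  σ(X1,X3) = 0.53 × 1.50 × 0.81 = 0.6440
  σ(X1,X4) = 0.31 × 1.50 × 1.42 = 0.6603
  σ(X2,X3) = 0.17 × 1.03 × 0.81 = 0.1418
  σ(X2,X4) = 0.41 × 1.03 × 1.42 = 0.5997
  σ(X3,X4) = 0.62 × 0.81 × 1.42 = 0.7131
σ²_T = Σσ²ᵢ + 2·Σσ_ij = 5.9834 + 2 × 3.3923 = 12.7680
α = (4/3)·(1 − 5.9834/12.7680) = 0.71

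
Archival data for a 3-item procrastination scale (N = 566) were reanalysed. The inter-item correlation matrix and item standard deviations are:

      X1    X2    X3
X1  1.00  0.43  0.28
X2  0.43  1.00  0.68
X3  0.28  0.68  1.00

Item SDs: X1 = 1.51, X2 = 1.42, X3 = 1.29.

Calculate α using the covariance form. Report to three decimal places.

Σσ²ᵢ = 1.51² + 1.42² + 1.29² = 5.9606
Covariances σ_ij = r_ij · s_i · s_j:
  σ(X1,X2) = 0.43 × 1.51 × 1.42 = 0.9220
  σ(X1,X3) = 0.28 × 1.51 × 1.29 = 0.5454
  σ(X2,X3) = 0.68 × 1.42 × 1.29 = 1.2456
σ²_T = Σσ²ᵢ + 2·Σσ_ij = 5.9606 + 2 × 2.7130 = 11.3866
α = (3/2)·(1 − 5.9606/11.3866) = 0.715

α = 0.715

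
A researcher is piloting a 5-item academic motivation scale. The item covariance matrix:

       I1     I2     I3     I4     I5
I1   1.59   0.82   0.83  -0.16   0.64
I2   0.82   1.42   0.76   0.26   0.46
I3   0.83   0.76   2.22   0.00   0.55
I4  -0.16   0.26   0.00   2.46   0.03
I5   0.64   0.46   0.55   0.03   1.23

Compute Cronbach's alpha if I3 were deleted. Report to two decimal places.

Cronbach's alpha = 0.51

Remaining items: I1, I2, I4, I5 (k = 4).
Σσᵢ² = 1.59 + 1.42 + 2.46 + 1.23 = 6.70
total variance = 6.70 + 2 × 2.05 = 10.80
α (item deleted) = (4/3)·(1 − 6.70/10.80) = 0.51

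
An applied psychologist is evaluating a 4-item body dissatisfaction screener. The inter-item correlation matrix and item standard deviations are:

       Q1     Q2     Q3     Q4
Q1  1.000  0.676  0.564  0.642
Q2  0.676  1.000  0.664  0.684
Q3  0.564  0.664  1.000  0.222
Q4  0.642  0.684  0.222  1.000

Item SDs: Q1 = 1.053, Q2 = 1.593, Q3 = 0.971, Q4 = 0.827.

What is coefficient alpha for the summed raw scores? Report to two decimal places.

α = 0.83

Σσ²ᵢ = 1.053² + 1.593² + 0.971² + 0.827² = 5.2732
Covariances σ_ij = r_ij · s_i · s_j:
  σ(Q1,Q2) = 0.676 × 1.053 × 1.593 = 1.1339
  σ(Q1,Q3) = 0.564 × 1.053 × 0.971 = 0.5767
  σ(Q1,Q4) = 0.642 × 1.053 × 0.827 = 0.5591
  σ(Q2,Q3) = 0.664 × 1.593 × 0.971 = 1.0271
  σ(Q2,Q4) = 0.684 × 1.593 × 0.827 = 0.9011
  σ(Q3,Q4) = 0.222 × 0.971 × 0.827 = 0.1783
σ²_T = Σσ²ᵢ + 2·Σσ_ij = 5.2732 + 2 × 4.3762 = 14.0256
α = (4/3)·(1 − 5.2732/14.0256) = 0.83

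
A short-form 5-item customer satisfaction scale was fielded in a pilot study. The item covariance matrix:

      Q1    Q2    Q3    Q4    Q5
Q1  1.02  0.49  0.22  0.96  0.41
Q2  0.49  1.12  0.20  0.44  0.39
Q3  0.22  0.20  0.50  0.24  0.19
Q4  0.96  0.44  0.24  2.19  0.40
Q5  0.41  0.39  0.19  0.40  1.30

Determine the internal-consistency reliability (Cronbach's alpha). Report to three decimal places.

sum of item variances = 1.02 + 1.12 + 0.50 + 2.19 + 1.30 = 6.13
Sum of off-diagonal covariances = 3.94
σ²_T = 6.13 + 2 × 3.94 = 14.01
α = (k/(k−1))·(1 − sum of item variances/σ²_T) = (5/4)·(1 − 6.13/14.01) = 0.703

Cronbach's alpha = 0.703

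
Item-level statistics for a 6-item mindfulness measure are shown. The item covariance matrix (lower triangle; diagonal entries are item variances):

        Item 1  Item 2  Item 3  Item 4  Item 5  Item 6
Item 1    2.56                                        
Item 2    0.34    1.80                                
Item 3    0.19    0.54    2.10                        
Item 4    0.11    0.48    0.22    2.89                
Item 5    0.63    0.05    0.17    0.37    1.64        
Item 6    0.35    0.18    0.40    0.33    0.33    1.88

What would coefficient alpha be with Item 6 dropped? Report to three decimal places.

coefficient alpha = 0.451

Remaining items: Item 1, Item 2, Item 3, Item 4, Item 5 (k = 5).
Σσ²ᵢ = 2.56 + 1.80 + 2.10 + 2.89 + 1.64 = 10.99
σ²_T = 10.99 + 2 × 3.10 = 17.19
α (item deleted) = (5/4)·(1 − 10.99/17.19) = 0.451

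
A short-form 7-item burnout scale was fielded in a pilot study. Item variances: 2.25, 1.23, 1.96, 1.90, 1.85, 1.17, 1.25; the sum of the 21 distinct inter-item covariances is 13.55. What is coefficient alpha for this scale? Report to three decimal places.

sum of item variances = 2.25 + 1.23 + 1.96 + 1.90 + 1.85 + 1.17 + 1.25 = 11.61
Sum of distinct covariances = 13.55
σ²_total = sum of item variances + 2·Σcov = 11.61 + 2 × 13.55 = 38.71
α = (7/6)·(1 − 11.61/38.71) = 0.817

coefficient alpha = 0.817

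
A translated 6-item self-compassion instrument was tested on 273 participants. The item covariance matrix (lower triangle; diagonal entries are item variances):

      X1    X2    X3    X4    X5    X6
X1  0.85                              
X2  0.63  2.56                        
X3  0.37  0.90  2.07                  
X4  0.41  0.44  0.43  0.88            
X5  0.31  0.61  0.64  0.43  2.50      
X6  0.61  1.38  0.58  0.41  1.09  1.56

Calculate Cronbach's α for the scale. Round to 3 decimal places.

Cronbach's α = 0.767

ΣVar(i) = 0.85 + 2.56 + 2.07 + 0.88 + 2.50 + 1.56 = 10.42
Σ_{i<j} σ_ij = 9.24
σ²_T = 10.42 + 2 × 9.24 = 28.90
α = (k/(k−1))·(1 − ΣVar(i)/σ²_T) = (6/5)·(1 − 10.42/28.90) = 0.767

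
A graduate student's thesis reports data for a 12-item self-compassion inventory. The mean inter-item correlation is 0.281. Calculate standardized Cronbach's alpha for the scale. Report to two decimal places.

α = 0.82

Standardized α = k·r̄ / (1 + (k−1)·r̄) = 12 × 0.281 / (1 + 11 × 0.281)
  = 3.3720 / 4.0910 = 0.82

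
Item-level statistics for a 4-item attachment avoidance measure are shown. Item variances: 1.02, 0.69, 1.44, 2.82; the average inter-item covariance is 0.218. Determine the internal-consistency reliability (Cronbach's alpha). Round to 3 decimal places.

α = 0.406

Σσᵢ² = 1.02 + 0.69 + 1.44 + 2.82 = 5.97
Sum of the 6 distinct covariances = 6 × 0.218 = 1.308
σ²_total = Σσᵢ² + 2·Σcov = 5.97 + 2 × 1.308 = 8.586
α = (4/3)·(1 − 5.97/8.586) = 0.406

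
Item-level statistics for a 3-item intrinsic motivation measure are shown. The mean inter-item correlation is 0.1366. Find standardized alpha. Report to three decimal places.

standardized alpha = 0.322

Standardized α = k·r̄ / (1 + (k−1)·r̄) = 3 × 0.1366 / (1 + 2 × 0.1366)
  = 0.4098 / 1.2732 = 0.322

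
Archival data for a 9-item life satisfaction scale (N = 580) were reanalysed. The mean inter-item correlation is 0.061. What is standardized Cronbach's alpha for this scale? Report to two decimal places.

standardized Cronbach's alpha = 0.37

Standardized α = k·r̄ / (1 + (k−1)·r̄) = 9 × 0.061 / (1 + 8 × 0.061)
  = 0.5490 / 1.4880 = 0.37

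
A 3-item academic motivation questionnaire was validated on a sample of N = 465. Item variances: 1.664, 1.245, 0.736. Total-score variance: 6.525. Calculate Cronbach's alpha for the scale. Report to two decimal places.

Σσᵢ² = 1.664 + 1.245 + 0.736 = 3.645
α = (k/(k−1))·(1 − Σσᵢ²/Var(T)) = (3/2)·(1 − 3.645/6.525) = 0.66

Cronbach's alpha = 0.66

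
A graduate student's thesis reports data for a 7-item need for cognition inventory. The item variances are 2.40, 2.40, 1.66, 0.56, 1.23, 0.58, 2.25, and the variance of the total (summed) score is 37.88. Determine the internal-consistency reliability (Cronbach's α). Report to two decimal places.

Cronbach's α = 0.83

Σσ²ᵢ = 2.40 + 2.40 + 1.66 + 0.56 + 1.23 + 0.58 + 2.25 = 11.08
α = (k/(k−1))·(1 − Σσ²ᵢ/total variance) = (7/6)·(1 − 11.08/37.88) = 0.83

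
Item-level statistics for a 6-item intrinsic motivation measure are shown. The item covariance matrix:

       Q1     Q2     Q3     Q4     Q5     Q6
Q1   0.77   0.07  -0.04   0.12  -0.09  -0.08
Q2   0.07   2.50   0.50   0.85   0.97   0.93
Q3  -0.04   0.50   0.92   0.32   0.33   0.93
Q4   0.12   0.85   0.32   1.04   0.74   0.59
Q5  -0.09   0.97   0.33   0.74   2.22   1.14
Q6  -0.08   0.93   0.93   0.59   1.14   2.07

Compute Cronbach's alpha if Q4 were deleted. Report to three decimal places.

α = 0.654

Remaining items: Q1, Q2, Q3, Q5, Q6 (k = 5).
Σσᵢ² = 0.77 + 2.50 + 0.92 + 2.22 + 2.07 = 8.48
total variance = 8.48 + 2 × 4.66 = 17.80
α (item deleted) = (5/4)·(1 − 8.48/17.80) = 0.654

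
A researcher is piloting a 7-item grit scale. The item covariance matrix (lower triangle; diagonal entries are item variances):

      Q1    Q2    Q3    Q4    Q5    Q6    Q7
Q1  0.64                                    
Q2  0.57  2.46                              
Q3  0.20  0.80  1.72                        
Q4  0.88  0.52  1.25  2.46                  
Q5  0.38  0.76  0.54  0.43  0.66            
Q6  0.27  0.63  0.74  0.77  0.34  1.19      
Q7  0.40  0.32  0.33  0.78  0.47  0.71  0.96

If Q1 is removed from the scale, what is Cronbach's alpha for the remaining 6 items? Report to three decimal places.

Cronbach's alpha = 0.798

Remaining items: Q2, Q3, Q4, Q5, Q6, Q7 (k = 6).
Σσ²ᵢ = 2.46 + 1.72 + 2.46 + 0.66 + 1.19 + 0.96 = 9.45
σ²_T = 9.45 + 2 × 9.39 = 28.23
α (item deleted) = (6/5)·(1 − 9.45/28.23) = 0.798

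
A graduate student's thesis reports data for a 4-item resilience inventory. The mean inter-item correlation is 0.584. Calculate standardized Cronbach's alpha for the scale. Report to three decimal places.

α = 0.849

Standardized α = k·r̄ / (1 + (k−1)·r̄) = 4 × 0.584 / (1 + 3 × 0.584)
  = 2.3360 / 2.7520 = 0.849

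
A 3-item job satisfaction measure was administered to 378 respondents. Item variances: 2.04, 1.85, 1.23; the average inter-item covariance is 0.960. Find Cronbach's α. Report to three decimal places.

Cronbach's α = 0.794

ΣVar(i) = 2.04 + 1.85 + 1.23 = 5.12
Sum of the 3 distinct covariances = 3 × 0.960 = 2.880
σ²_T = ΣVar(i) + 2·Σcov = 5.12 + 2 × 2.880 = 10.880
α = (3/2)·(1 − 5.12/10.880) = 0.794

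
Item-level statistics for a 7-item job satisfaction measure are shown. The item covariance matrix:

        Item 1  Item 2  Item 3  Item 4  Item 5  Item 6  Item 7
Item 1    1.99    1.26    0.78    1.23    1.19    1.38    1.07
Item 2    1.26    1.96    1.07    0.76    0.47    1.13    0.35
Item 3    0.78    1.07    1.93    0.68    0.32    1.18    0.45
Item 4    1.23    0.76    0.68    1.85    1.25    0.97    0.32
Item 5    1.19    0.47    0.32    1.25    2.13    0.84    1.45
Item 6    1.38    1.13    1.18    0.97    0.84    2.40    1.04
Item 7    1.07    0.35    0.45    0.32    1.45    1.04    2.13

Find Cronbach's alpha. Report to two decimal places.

ΣVar(i) = 1.99 + 1.96 + 1.93 + 1.85 + 2.13 + 2.40 + 2.13 = 14.39
Sum of the distinct covariances = 19.19
σ²_total = 14.39 + 2 × 19.19 = 52.77
α = (k/(k−1))·(1 − ΣVar(i)/σ²_total) = (7/6)·(1 − 14.39/52.77) = 0.85

Cronbach's alpha = 0.85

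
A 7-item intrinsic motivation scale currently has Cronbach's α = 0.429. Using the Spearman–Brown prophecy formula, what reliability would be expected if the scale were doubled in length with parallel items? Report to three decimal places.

Length factor m = 2
α' = m·α / (1 + (m−1)·α)
   = 2 × 0.429 / (1 + (2 − 1) × 0.429)
   = 0.8580 / 1.4290 = 0.600

predicted reliability = 0.600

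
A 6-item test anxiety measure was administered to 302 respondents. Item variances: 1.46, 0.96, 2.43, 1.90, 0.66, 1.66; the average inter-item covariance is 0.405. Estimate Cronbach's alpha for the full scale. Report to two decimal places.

ΣVar(i) = 1.46 + 0.96 + 2.43 + 1.90 + 0.66 + 1.66 = 9.07
Sum of the 15 distinct covariances = 15 × 0.405 = 6.075
σ²_total = ΣVar(i) + 2·Σcov = 9.07 + 2 × 6.075 = 21.220
α = (6/5)·(1 − 9.07/21.220) = 0.69

α = 0.69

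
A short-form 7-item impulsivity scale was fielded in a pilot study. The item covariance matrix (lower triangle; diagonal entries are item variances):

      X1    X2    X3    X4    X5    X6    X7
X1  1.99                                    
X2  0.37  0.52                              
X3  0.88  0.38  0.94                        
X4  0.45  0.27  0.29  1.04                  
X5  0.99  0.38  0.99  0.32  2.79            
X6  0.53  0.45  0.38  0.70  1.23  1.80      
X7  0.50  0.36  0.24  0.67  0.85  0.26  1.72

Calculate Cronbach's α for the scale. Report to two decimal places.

α = 0.79

ΣVar(i) = 1.99 + 0.52 + 0.94 + 1.04 + 2.79 + 1.80 + 1.72 = 10.80
Sum of the distinct covariances = 11.49
Var(T) = 10.80 + 2 × 11.49 = 33.78
α = (k/(k−1))·(1 − ΣVar(i)/Var(T)) = (7/6)·(1 − 10.80/33.78) = 0.79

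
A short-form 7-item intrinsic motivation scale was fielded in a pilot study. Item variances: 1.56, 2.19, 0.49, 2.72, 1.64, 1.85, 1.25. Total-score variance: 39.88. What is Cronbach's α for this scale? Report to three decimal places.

sum of item variances = 1.56 + 2.19 + 0.49 + 2.72 + 1.64 + 1.85 + 1.25 = 11.70
α = (k/(k−1))·(1 − sum of item variances/Var(T)) = (7/6)·(1 − 11.70/39.88) = 0.824

Cronbach's α = 0.824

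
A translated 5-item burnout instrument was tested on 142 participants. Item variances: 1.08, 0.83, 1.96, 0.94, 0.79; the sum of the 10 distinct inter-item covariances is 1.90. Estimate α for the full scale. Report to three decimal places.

α = 0.505

Σσᵢ² = 1.08 + 0.83 + 1.96 + 0.94 + 0.79 = 5.60
Sum of distinct covariances = 1.90
σ²_T = Σσᵢ² + 2·Σcov = 5.60 + 2 × 1.90 = 9.40
α = (5/4)·(1 − 5.60/9.40) = 0.505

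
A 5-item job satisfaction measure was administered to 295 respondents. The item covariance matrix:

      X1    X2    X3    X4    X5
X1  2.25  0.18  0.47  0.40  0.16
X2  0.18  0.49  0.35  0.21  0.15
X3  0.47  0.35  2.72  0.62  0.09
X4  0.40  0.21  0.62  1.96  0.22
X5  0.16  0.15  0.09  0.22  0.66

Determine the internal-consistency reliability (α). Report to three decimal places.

sum of item variances = 2.25 + 0.49 + 2.72 + 1.96 + 0.66 = 8.08
Sum of the distinct covariances = 2.85
σ²_total = 8.08 + 2 × 2.85 = 13.78
α = (k/(k−1))·(1 − sum of item variances/σ²_total) = (5/4)·(1 − 8.08/13.78) = 0.517

α = 0.517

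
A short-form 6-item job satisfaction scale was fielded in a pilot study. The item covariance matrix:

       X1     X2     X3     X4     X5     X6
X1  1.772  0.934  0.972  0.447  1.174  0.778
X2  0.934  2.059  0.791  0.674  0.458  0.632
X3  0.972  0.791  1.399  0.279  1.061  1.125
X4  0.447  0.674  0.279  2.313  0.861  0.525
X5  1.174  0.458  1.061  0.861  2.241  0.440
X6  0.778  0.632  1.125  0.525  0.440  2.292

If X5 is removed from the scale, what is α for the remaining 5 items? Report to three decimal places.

α = 0.741

Remaining items: X1, X2, X3, X4, X6 (k = 5).
ΣVar(i) = 1.772 + 2.059 + 1.399 + 2.313 + 2.292 = 9.835
σ²_T = 9.835 + 2 × 7.157 = 24.149
α (item deleted) = (5/4)·(1 − 9.835/24.149) = 0.741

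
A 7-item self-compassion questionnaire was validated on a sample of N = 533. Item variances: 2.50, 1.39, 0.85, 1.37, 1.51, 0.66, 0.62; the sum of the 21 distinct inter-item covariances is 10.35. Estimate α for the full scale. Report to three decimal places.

α = 0.816

ΣVar(i) = 2.50 + 1.39 + 0.85 + 1.37 + 1.51 + 0.66 + 0.62 = 8.90
Sum of distinct covariances = 10.35
σ²_T = ΣVar(i) + 2·Σcov = 8.90 + 2 × 10.35 = 29.60
α = (7/6)·(1 − 8.90/29.60) = 0.816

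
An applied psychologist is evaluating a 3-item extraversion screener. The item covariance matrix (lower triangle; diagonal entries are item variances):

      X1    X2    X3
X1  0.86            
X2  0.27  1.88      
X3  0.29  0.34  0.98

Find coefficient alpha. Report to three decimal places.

coefficient alpha = 0.489

Σσ²ᵢ = 0.86 + 1.88 + 0.98 = 3.72
Sum of off-diagonal covariances = 0.90
total variance = 3.72 + 2 × 0.90 = 5.52
α = (k/(k−1))·(1 − Σσ²ᵢ/total variance) = (3/2)·(1 − 3.72/5.52) = 0.489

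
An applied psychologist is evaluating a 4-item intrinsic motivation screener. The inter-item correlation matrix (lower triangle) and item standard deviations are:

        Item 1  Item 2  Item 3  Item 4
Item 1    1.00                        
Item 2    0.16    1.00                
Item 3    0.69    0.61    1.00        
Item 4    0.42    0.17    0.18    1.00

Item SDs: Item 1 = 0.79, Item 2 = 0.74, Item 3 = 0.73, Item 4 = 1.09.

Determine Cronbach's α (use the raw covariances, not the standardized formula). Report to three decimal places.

Σσ²ᵢ = 0.79² + 0.74² + 0.73² + 1.09² = 2.8927
Covariances σ_ij = r_ij · s_i · s_j:
  σ(Item 1,Item 2) = 0.16 × 0.79 × 0.74 = 0.0935
  σ(Item 1,Item 3) = 0.69 × 0.79 × 0.73 = 0.3979
  σ(Item 1,Item 4) = 0.42 × 0.79 × 1.09 = 0.3617
  σ(Item 2,Item 3) = 0.61 × 0.74 × 0.73 = 0.3295
  σ(Item 2,Item 4) = 0.17 × 0.74 × 1.09 = 0.1371
  σ(Item 3,Item 4) = 0.18 × 0.73 × 1.09 = 0.1432
σ²_T = Σσ²ᵢ + 2·Σσ_ij = 2.8927 + 2 × 1.4629 = 5.8185
α = (4/3)·(1 − 2.8927/5.8185) = 0.670

α = 0.670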